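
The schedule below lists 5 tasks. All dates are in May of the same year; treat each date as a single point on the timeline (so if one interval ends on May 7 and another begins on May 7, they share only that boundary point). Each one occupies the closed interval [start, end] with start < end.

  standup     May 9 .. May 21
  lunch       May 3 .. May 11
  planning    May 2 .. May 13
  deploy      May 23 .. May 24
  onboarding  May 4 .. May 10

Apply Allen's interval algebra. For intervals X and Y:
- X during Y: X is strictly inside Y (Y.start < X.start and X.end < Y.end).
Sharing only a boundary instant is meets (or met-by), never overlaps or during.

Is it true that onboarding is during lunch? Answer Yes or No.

onboarding = [May 4, May 10], lunch = [May 3, May 11].
Actual relation of onboarding to lunch: during.
Asked whether 'during' holds → Yes.

Yes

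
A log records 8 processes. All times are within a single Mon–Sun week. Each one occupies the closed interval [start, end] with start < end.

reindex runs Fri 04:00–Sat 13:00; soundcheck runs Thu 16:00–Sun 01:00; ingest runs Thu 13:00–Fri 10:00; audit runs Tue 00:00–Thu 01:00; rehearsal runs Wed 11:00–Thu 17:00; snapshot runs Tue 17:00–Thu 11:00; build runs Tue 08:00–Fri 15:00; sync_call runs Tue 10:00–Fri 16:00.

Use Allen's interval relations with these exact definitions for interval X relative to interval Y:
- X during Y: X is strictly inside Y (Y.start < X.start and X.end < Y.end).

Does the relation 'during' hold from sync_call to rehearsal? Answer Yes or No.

sync_call = [Tue 10:00, Fri 16:00], rehearsal = [Wed 11:00, Thu 17:00].
Actual relation of sync_call to rehearsal: contains.
Asked whether 'during' holds → No.

No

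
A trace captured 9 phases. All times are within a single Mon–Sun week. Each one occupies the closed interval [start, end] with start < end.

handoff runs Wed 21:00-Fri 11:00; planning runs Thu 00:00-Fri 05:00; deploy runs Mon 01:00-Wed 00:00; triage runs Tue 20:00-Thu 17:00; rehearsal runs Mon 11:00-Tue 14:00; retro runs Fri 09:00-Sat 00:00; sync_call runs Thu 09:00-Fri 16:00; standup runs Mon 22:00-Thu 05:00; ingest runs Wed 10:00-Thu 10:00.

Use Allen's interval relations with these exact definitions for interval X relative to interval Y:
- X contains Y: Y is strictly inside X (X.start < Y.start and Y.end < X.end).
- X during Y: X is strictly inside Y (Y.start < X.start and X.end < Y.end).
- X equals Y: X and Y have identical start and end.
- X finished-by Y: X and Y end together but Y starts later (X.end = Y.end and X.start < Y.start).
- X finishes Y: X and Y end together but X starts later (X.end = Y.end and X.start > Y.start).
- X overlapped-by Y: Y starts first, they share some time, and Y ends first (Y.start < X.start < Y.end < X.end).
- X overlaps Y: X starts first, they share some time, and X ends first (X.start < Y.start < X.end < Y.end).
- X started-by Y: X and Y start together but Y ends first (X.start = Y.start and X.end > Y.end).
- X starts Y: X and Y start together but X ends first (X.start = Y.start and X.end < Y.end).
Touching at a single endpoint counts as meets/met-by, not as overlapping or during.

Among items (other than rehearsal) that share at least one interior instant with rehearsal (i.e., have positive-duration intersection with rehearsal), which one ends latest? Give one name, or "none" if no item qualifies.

standup

Target rehearsal = [Mon 11:00, Tue 14:00].
deploy [Mon 01:00, Wed 00:00] → contains → candidate.
handoff [Wed 21:00, Fri 11:00] → after → excluded.
ingest [Wed 10:00, Thu 10:00] → after → excluded.
planning [Thu 00:00, Fri 05:00] → after → excluded.
retro [Fri 09:00, Sat 00:00] → after → excluded.
standup [Mon 22:00, Thu 05:00] → overlapped-by → candidate.
sync_call [Thu 09:00, Fri 16:00] → after → excluded.
triage [Tue 20:00, Thu 17:00] → after → excluded.
Among candidates, latest end is Thu 05:00 → standup.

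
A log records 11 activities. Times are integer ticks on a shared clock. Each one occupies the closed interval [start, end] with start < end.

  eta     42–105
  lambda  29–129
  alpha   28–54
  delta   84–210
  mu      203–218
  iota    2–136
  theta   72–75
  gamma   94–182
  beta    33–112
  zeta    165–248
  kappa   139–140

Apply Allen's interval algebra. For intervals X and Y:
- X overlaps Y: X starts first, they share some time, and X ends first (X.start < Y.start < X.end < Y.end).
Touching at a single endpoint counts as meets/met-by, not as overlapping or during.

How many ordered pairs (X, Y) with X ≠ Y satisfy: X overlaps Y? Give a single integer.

14

Checking all 110 ordered pairs for relation 'overlaps'; matching pairs in alphabetical order:
(alpha, beta): alpha overlaps beta ✓
(alpha, eta): alpha overlaps eta ✓
(alpha, lambda): alpha overlaps lambda ✓
(beta, delta): beta overlaps delta ✓
(beta, gamma): beta overlaps gamma ✓
(delta, mu): delta overlaps mu ✓
(delta, zeta): delta overlaps zeta ✓
(eta, delta): eta overlaps delta ✓
(eta, gamma): eta overlaps gamma ✓
(gamma, zeta): gamma overlaps zeta ✓
(iota, delta): iota overlaps delta ✓
(iota, gamma): iota overlaps gamma ✓
(lambda, delta): lambda overlaps delta ✓
(lambda, gamma): lambda overlaps gamma ✓
Count: 14.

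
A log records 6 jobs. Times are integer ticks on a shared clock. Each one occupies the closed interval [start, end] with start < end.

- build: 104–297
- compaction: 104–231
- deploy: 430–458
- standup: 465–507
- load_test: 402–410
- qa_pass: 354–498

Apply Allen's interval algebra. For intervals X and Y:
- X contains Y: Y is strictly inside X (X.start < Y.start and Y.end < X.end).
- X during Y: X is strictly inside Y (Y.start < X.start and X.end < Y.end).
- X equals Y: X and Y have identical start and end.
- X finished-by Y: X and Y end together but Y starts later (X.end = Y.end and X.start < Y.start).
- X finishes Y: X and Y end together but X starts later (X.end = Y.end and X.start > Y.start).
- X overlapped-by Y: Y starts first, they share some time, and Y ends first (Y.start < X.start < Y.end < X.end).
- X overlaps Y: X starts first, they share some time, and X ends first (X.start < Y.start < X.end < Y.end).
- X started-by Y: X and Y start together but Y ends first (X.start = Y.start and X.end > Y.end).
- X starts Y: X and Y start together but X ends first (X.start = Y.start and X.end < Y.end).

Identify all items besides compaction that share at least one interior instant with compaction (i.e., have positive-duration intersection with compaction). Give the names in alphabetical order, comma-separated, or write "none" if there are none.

build

Target compaction = [104, 231].
build [104, 297] → started-by → yes.
deploy [430, 458] → after → no.
load_test [402, 410] → after → no.
qa_pass [354, 498] → after → no.
standup [465, 507] → after → no.
Result: build.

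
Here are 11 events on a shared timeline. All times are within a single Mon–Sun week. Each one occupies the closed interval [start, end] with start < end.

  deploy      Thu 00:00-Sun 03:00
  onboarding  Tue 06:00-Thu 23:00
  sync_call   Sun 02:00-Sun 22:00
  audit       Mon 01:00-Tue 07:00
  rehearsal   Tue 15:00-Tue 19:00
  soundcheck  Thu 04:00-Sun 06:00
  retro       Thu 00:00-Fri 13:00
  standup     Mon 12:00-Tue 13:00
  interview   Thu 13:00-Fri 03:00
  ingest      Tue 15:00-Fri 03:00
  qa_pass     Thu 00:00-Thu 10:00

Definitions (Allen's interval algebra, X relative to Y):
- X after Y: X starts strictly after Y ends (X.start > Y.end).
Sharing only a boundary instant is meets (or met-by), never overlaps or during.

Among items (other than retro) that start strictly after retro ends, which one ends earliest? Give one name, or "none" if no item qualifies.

sync_call

Target retro = [Thu 00:00, Fri 13:00].
audit [Mon 01:00, Tue 07:00] → before → excluded.
deploy [Thu 00:00, Sun 03:00] → started-by → excluded.
ingest [Tue 15:00, Fri 03:00] → overlaps → excluded.
interview [Thu 13:00, Fri 03:00] → during → excluded.
onboarding [Tue 06:00, Thu 23:00] → overlaps → excluded.
qa_pass [Thu 00:00, Thu 10:00] → starts → excluded.
rehearsal [Tue 15:00, Tue 19:00] → before → excluded.
soundcheck [Thu 04:00, Sun 06:00] → overlapped-by → excluded.
standup [Mon 12:00, Tue 13:00] → before → excluded.
sync_call [Sun 02:00, Sun 22:00] → after → candidate.
Among candidates, earliest end is Sun 22:00 → sync_call.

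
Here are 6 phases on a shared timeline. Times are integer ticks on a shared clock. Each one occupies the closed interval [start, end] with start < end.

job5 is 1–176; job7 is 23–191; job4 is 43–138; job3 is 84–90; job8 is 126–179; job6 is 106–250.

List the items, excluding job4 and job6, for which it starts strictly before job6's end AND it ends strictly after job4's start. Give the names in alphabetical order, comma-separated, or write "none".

job3, job5, job7, job8

Conditions: its start is strictly before job6's end (X.start < 250) AND its end is strictly after job4's start (X.end > 43).
job3: start 84 < 250? ✓; end 90 > 43? ✓ → yes.
job5: start 1 < 250? ✓; end 176 > 43? ✓ → yes.
job7: start 23 < 250? ✓; end 191 > 43? ✓ → yes.
job8: start 126 < 250? ✓; end 179 > 43? ✓ → yes.
Result: job3, job5, job7, job8.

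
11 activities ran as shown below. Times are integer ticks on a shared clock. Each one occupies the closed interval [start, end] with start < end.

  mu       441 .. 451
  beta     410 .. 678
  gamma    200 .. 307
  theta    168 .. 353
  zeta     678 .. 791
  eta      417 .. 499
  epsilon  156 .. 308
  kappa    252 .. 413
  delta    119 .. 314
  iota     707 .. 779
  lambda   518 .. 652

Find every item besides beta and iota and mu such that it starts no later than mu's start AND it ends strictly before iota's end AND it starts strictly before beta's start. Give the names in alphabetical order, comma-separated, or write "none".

Conditions: its start is no later than mu's start (X.start <= 441) AND its end is strictly before iota's end (X.end < 779) AND its start is strictly before beta's start (X.start < 410).
delta: start 119 <= 441? ✓; end 314 < 779? ✓; start 119 < 410? ✓ → yes.
epsilon: start 156 <= 441? ✓; end 308 < 779? ✓; start 156 < 410? ✓ → yes.
eta: start 417 <= 441? ✓; end 499 < 779? ✓; start 417 < 410? ✗ → no.
gamma: start 200 <= 441? ✓; end 307 < 779? ✓; start 200 < 410? ✓ → yes.
kappa: start 252 <= 441? ✓; end 413 < 779? ✓; start 252 < 410? ✓ → yes.
lambda: start 518 <= 441? ✗; end 652 < 779? ✓; start 518 < 410? ✗ → no.
theta: start 168 <= 441? ✓; end 353 < 779? ✓; start 168 < 410? ✓ → yes.
zeta: start 678 <= 441? ✗; end 791 < 779? ✗; start 678 < 410? ✗ → no.
Result: delta, epsilon, gamma, kappa, theta.

delta, epsilon, gamma, kappa, theta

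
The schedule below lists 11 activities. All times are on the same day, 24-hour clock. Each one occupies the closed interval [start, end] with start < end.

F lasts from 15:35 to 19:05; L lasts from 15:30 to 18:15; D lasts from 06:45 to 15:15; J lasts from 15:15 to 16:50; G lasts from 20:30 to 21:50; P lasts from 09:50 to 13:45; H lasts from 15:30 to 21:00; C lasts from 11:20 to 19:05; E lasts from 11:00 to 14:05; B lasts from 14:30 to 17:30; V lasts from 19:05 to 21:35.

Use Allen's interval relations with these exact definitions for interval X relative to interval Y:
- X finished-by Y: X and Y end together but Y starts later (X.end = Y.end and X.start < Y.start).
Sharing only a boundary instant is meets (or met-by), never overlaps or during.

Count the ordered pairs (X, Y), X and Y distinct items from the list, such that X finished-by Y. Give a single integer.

1

Checking all 110 ordered pairs for relation 'finished-by'; matching pairs in alphabetical order:
(C, F): C finished-by F ✓
Count: 1.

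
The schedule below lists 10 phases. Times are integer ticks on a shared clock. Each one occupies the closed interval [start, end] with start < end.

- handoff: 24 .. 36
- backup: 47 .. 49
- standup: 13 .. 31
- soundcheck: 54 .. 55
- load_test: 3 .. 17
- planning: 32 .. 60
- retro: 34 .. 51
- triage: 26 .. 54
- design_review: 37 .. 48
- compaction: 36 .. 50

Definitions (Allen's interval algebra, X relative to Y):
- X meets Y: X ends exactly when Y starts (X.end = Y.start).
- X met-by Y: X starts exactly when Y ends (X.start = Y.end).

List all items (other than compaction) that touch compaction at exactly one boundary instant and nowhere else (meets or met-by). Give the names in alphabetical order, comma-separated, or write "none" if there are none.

Target compaction = [36, 50].
backup [47, 49] → during → no.
design_review [37, 48] → during → no.
handoff [24, 36] → meets → yes.
load_test [3, 17] → before → no.
planning [32, 60] → contains → no.
retro [34, 51] → contains → no.
soundcheck [54, 55] → after → no.
standup [13, 31] → before → no.
triage [26, 54] → contains → no.
Result: handoff.

handoff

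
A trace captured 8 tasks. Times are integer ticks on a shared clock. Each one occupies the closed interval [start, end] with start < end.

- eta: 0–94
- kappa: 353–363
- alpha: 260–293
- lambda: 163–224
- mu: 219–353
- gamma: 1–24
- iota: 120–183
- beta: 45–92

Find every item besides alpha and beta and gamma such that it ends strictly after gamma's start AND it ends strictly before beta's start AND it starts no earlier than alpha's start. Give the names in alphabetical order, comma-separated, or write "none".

Conditions: its end is strictly after gamma's start (X.end > 1) AND its end is strictly before beta's start (X.end < 45) AND its start is no earlier than alpha's start (X.start >= 260).
eta: end 94 > 1? ✓; end 94 < 45? ✗; start 0 >= 260? ✗ → no.
iota: end 183 > 1? ✓; end 183 < 45? ✗; start 120 >= 260? ✗ → no.
kappa: end 363 > 1? ✓; end 363 < 45? ✗; start 353 >= 260? ✓ → no.
lambda: end 224 > 1? ✓; end 224 < 45? ✗; start 163 >= 260? ✗ → no.
mu: end 353 > 1? ✓; end 353 < 45? ✗; start 219 >= 260? ✗ → no.
Result: none.

none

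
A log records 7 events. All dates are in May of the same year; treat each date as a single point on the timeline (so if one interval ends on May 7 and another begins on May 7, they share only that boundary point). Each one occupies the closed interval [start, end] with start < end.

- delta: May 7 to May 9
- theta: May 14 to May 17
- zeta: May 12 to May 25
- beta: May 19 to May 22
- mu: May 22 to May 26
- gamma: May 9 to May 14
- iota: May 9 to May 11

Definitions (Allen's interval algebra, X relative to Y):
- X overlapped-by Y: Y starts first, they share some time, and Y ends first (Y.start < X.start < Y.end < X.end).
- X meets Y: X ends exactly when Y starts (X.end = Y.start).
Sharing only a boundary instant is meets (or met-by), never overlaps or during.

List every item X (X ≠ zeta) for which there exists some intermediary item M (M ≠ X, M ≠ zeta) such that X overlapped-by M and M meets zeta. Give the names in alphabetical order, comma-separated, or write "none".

none

Target zeta = [May 12, May 25].
Intermediaries M with M meets zeta: none.
Union: none.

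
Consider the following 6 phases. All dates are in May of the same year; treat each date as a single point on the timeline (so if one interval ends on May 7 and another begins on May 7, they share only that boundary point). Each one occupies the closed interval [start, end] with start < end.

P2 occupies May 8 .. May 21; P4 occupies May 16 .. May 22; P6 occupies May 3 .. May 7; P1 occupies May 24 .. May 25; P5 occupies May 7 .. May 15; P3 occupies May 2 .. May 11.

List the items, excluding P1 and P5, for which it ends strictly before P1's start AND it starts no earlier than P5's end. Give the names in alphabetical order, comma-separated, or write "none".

Conditions: its end is strictly before P1's start (X.end < May 24) AND its start is no earlier than P5's end (X.start >= May 15).
P2: end May 21 < May 24? ✓; start May 8 >= May 15? ✗ → no.
P3: end May 11 < May 24? ✓; start May 2 >= May 15? ✗ → no.
P4: end May 22 < May 24? ✓; start May 16 >= May 15? ✓ → yes.
P6: end May 7 < May 24? ✓; start May 3 >= May 15? ✗ → no.
Result: P4.

P4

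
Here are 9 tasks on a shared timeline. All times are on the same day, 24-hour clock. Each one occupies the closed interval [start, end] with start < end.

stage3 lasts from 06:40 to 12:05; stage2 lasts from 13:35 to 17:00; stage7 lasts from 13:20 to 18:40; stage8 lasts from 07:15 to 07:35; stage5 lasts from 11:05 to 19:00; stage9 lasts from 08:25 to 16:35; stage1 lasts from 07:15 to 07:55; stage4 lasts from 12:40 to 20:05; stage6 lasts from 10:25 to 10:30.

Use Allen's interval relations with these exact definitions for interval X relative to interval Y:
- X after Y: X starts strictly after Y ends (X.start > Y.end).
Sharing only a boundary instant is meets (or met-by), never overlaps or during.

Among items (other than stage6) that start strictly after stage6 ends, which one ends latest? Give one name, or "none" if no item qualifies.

Target stage6 = [10:25, 10:30].
stage1 [07:15, 07:55] → before → excluded.
stage2 [13:35, 17:00] → after → candidate.
stage3 [06:40, 12:05] → contains → excluded.
stage4 [12:40, 20:05] → after → candidate.
stage5 [11:05, 19:00] → after → candidate.
stage7 [13:20, 18:40] → after → candidate.
stage8 [07:15, 07:35] → before → excluded.
stage9 [08:25, 16:35] → contains → excluded.
Among candidates, latest end is 20:05 → stage4.

stage4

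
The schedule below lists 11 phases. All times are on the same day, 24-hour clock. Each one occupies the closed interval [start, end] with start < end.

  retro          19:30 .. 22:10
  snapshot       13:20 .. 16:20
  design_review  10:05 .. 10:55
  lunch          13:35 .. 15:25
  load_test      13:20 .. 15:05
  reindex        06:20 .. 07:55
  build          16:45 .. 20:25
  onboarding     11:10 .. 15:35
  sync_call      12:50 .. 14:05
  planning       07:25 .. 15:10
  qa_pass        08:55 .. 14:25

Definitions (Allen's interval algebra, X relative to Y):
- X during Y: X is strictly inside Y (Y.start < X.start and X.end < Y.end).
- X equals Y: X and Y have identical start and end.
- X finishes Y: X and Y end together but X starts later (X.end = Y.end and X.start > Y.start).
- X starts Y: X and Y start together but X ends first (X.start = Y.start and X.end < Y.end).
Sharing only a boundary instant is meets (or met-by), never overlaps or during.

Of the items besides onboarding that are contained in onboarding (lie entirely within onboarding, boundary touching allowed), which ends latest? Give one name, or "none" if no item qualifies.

lunch

Target onboarding = [11:10, 15:35].
build [16:45, 20:25] → after → excluded.
design_review [10:05, 10:55] → before → excluded.
load_test [13:20, 15:05] → during → candidate.
lunch [13:35, 15:25] → during → candidate.
planning [07:25, 15:10] → overlaps → excluded.
qa_pass [08:55, 14:25] → overlaps → excluded.
reindex [06:20, 07:55] → before → excluded.
retro [19:30, 22:10] → after → excluded.
snapshot [13:20, 16:20] → overlapped-by → excluded.
sync_call [12:50, 14:05] → during → candidate.
Among candidates, latest end is 15:25 → lunch.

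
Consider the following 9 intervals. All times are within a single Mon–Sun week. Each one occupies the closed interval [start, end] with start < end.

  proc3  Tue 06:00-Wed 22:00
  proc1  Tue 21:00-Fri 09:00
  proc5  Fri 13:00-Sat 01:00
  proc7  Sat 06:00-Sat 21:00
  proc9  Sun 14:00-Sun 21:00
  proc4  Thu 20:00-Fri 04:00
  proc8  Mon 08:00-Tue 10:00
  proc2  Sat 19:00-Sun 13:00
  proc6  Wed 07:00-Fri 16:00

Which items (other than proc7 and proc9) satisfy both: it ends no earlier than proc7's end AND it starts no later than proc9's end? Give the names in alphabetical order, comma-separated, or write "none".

Conditions: its end is no earlier than proc7's end (X.end >= Sat 21:00) AND its start is no later than proc9's end (X.start <= Sun 21:00).
proc1: end Fri 09:00 >= Sat 21:00? ✗; start Tue 21:00 <= Sun 21:00? ✓ → no.
proc2: end Sun 13:00 >= Sat 21:00? ✓; start Sat 19:00 <= Sun 21:00? ✓ → yes.
proc3: end Wed 22:00 >= Sat 21:00? ✗; start Tue 06:00 <= Sun 21:00? ✓ → no.
proc4: end Fri 04:00 >= Sat 21:00? ✗; start Thu 20:00 <= Sun 21:00? ✓ → no.
proc5: end Sat 01:00 >= Sat 21:00? ✗; start Fri 13:00 <= Sun 21:00? ✓ → no.
proc6: end Fri 16:00 >= Sat 21:00? ✗; start Wed 07:00 <= Sun 21:00? ✓ → no.
proc8: end Tue 10:00 >= Sat 21:00? ✗; start Mon 08:00 <= Sun 21:00? ✓ → no.
Result: proc2.

proc2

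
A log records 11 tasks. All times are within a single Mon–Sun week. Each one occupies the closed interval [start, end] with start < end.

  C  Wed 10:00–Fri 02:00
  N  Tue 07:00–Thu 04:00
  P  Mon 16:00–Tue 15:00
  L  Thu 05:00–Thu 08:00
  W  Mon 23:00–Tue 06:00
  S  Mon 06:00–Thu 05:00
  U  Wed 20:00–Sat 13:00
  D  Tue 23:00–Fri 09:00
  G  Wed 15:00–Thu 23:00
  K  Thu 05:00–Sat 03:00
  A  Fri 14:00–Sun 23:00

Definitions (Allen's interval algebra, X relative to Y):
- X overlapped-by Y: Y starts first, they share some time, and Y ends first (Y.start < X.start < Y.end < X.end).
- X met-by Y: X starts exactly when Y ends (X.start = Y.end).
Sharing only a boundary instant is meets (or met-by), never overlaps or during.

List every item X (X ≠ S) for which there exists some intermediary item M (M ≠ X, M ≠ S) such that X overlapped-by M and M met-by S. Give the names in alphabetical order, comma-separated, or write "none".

Target S = [Mon 06:00, Thu 05:00].
Intermediaries M with M met-by S: K, L.
Via K — items with X overlapped-by K: A.
Via L — items with X overlapped-by L: none.
Union: A.

A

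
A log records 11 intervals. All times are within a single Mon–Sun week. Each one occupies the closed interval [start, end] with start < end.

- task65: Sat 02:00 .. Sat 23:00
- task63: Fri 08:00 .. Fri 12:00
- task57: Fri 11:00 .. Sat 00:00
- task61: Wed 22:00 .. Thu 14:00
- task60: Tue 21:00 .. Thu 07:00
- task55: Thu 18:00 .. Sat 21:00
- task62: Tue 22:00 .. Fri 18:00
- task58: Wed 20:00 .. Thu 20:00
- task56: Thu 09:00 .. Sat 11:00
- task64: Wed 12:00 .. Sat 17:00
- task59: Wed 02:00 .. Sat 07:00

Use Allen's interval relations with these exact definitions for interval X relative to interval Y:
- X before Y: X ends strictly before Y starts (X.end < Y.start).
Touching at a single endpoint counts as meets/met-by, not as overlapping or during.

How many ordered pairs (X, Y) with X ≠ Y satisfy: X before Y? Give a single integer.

Checking all 110 ordered pairs for relation 'before'; matching pairs in alphabetical order:
(task57, task65): task57 before task65 ✓
(task58, task57): task58 before task57 ✓
(task58, task63): task58 before task63 ✓
(task58, task65): task58 before task65 ✓
(task60, task55): task60 before task55 ✓
(task60, task56): task60 before task56 ✓
(task60, task57): task60 before task57 ✓
(task60, task63): task60 before task63 ✓
(task60, task65): task60 before task65 ✓
(task61, task55): task61 before task55 ✓
(task61, task57): task61 before task57 ✓
(task61, task63): task61 before task63 ✓
(task61, task65): task61 before task65 ✓
(task62, task65): task62 before task65 ✓
(task63, task65): task63 before task65 ✓
Count: 15.

15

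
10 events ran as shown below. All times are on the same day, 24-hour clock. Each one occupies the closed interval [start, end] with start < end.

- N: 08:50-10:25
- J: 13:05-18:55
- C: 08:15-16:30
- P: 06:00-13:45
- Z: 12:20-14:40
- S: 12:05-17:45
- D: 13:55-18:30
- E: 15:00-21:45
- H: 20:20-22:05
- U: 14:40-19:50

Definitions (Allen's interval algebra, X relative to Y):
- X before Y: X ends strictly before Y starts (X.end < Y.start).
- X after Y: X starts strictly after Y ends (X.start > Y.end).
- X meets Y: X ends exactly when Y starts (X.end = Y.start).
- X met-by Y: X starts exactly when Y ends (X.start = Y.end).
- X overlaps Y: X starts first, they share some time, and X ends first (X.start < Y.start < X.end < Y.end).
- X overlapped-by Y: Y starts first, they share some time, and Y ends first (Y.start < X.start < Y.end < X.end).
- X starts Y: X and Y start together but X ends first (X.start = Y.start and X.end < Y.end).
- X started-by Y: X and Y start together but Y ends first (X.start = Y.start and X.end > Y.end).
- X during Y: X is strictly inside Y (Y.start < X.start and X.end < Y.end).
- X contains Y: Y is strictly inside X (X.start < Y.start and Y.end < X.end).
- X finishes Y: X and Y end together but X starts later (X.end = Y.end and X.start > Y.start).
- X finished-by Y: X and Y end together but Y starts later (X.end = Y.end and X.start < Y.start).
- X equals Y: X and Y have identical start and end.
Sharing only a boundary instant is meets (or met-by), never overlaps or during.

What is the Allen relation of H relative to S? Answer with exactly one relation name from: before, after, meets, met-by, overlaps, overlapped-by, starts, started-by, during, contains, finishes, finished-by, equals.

H = [20:20, 22:05]; S = [12:05, 17:45].
Compare endpoints: H.start > S.start, H.start > S.end, H.end > S.start, H.end > S.end.
That pattern is 'after'.

after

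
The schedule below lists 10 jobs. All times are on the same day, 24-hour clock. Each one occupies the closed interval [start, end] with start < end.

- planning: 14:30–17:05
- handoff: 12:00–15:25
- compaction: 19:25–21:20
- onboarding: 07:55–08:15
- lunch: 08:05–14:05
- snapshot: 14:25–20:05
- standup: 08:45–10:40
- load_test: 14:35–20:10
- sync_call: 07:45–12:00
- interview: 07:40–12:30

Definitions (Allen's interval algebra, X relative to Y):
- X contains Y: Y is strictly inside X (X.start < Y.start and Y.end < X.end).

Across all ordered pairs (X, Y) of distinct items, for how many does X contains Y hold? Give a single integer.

7

Checking all 90 ordered pairs for relation 'contains'; matching pairs in alphabetical order:
(interview, onboarding): interview contains onboarding ✓
(interview, standup): interview contains standup ✓
(interview, sync_call): interview contains sync_call ✓
(lunch, standup): lunch contains standup ✓
(snapshot, planning): snapshot contains planning ✓
(sync_call, onboarding): sync_call contains onboarding ✓
(sync_call, standup): sync_call contains standup ✓
Count: 7.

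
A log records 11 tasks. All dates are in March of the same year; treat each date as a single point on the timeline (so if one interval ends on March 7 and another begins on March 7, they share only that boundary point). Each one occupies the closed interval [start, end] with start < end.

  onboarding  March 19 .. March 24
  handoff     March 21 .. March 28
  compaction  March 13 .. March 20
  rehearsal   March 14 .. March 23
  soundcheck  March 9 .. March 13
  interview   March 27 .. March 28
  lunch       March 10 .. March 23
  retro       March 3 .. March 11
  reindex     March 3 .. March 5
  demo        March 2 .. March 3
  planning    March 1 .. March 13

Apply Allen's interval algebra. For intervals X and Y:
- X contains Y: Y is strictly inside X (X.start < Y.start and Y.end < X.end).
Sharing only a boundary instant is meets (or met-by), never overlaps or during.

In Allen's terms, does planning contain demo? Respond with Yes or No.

planning = [March 1, March 13], demo = [March 2, March 3].
Actual relation of planning to demo: contains.
Asked whether 'contains' holds → Yes.

Yes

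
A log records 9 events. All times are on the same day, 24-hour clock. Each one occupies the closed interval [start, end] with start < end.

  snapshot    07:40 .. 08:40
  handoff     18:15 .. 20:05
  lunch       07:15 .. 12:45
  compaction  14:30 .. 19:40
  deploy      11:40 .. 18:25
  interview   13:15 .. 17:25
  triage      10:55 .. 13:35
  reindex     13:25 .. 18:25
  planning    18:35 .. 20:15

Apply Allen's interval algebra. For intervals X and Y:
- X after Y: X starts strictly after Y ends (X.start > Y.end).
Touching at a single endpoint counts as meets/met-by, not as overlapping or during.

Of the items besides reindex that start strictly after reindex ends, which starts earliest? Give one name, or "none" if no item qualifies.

planning

Target reindex = [13:25, 18:25].
compaction [14:30, 19:40] → overlapped-by → excluded.
deploy [11:40, 18:25] → finished-by → excluded.
handoff [18:15, 20:05] → overlapped-by → excluded.
interview [13:15, 17:25] → overlaps → excluded.
lunch [07:15, 12:45] → before → excluded.
planning [18:35, 20:15] → after → candidate.
snapshot [07:40, 08:40] → before → excluded.
triage [10:55, 13:35] → overlaps → excluded.
Among candidates, earliest start is 18:35 → planning.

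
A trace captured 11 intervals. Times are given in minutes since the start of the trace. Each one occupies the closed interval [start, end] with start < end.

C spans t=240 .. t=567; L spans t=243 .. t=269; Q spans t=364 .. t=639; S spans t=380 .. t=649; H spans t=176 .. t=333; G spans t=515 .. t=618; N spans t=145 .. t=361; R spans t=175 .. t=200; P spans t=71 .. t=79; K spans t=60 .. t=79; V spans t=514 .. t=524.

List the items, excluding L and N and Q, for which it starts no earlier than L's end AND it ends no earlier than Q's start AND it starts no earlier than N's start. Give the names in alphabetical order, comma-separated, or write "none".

Conditions: its start is no earlier than L's end (X.start >= t=269) AND its end is no earlier than Q's start (X.end >= t=364) AND its start is no earlier than N's start (X.start >= t=145).
C: start t=240 >= t=269? ✗; end t=567 >= t=364? ✓; start t=240 >= t=145? ✓ → no.
G: start t=515 >= t=269? ✓; end t=618 >= t=364? ✓; start t=515 >= t=145? ✓ → yes.
H: start t=176 >= t=269? ✗; end t=333 >= t=364? ✗; start t=176 >= t=145? ✓ → no.
K: start t=60 >= t=269? ✗; end t=79 >= t=364? ✗; start t=60 >= t=145? ✗ → no.
P: start t=71 >= t=269? ✗; end t=79 >= t=364? ✗; start t=71 >= t=145? ✗ → no.
R: start t=175 >= t=269? ✗; end t=200 >= t=364? ✗; start t=175 >= t=145? ✓ → no.
S: start t=380 >= t=269? ✓; end t=649 >= t=364? ✓; start t=380 >= t=145? ✓ → yes.
V: start t=514 >= t=269? ✓; end t=524 >= t=364? ✓; start t=514 >= t=145? ✓ → yes.
Result: G, S, V.

G, S, V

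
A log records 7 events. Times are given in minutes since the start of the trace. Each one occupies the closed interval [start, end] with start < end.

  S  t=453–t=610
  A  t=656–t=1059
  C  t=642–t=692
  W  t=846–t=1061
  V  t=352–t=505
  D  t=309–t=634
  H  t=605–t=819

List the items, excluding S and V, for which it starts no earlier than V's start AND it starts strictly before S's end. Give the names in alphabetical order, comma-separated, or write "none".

H

Conditions: its start is no earlier than V's start (X.start >= t=352) AND its start is strictly before S's end (X.start < t=610).
A: start t=656 >= t=352? ✓; start t=656 < t=610? ✗ → no.
C: start t=642 >= t=352? ✓; start t=642 < t=610? ✗ → no.
D: start t=309 >= t=352? ✗; start t=309 < t=610? ✓ → no.
H: start t=605 >= t=352? ✓; start t=605 < t=610? ✓ → yes.
W: start t=846 >= t=352? ✓; start t=846 < t=610? ✗ → no.
Result: H.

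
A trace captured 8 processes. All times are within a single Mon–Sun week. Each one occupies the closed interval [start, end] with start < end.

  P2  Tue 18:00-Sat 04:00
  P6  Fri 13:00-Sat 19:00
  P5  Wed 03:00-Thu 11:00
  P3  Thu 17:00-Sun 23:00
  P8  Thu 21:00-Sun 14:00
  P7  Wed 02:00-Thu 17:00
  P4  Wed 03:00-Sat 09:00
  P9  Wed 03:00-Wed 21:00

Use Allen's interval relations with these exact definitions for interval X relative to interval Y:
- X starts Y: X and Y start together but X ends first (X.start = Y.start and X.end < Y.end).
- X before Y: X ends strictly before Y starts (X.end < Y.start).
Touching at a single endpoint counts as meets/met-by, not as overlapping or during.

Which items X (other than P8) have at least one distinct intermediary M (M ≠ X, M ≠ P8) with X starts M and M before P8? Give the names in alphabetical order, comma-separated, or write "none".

P9

Target P8 = [Thu 21:00, Sun 14:00].
Intermediaries M with M before P8: P5, P7, P9.
Via P5 — items with X starts P5: P9.
Via P7 — items with X starts P7: none.
Via P9 — items with X starts P9: none.
Union: P9.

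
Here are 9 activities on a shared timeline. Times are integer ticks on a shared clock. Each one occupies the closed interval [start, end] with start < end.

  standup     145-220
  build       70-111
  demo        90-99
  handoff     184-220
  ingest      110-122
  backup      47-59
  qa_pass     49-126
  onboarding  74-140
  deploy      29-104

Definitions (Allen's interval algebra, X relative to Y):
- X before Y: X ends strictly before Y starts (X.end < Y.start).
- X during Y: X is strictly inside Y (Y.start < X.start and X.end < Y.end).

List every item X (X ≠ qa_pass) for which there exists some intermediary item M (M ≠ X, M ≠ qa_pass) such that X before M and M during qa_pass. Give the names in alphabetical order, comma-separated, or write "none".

Target qa_pass = [49, 126].
Intermediaries M with M during qa_pass: build, demo, ingest.
Via build — items with X before build: backup.
Via demo — items with X before demo: backup.
Via ingest — items with X before ingest: backup, demo, deploy.
Union: backup, demo, deploy.

backup, demo, deploy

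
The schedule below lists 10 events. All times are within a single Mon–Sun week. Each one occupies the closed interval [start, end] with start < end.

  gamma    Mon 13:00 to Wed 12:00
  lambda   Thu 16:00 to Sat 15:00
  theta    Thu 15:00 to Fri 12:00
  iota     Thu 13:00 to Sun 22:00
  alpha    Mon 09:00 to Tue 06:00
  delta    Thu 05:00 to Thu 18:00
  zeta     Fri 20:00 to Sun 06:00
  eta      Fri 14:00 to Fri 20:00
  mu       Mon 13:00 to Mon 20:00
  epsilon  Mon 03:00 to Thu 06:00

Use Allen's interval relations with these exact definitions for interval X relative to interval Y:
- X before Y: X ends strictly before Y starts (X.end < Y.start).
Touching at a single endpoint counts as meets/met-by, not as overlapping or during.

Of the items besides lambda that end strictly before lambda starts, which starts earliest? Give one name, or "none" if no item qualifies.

Target lambda = [Thu 16:00, Sat 15:00].
alpha [Mon 09:00, Tue 06:00] → before → candidate.
delta [Thu 05:00, Thu 18:00] → overlaps → excluded.
epsilon [Mon 03:00, Thu 06:00] → before → candidate.
eta [Fri 14:00, Fri 20:00] → during → excluded.
gamma [Mon 13:00, Wed 12:00] → before → candidate.
iota [Thu 13:00, Sun 22:00] → contains → excluded.
mu [Mon 13:00, Mon 20:00] → before → candidate.
theta [Thu 15:00, Fri 12:00] → overlaps → excluded.
zeta [Fri 20:00, Sun 06:00] → overlapped-by → excluded.
Among candidates, earliest start is Mon 03:00 → epsilon.

epsilon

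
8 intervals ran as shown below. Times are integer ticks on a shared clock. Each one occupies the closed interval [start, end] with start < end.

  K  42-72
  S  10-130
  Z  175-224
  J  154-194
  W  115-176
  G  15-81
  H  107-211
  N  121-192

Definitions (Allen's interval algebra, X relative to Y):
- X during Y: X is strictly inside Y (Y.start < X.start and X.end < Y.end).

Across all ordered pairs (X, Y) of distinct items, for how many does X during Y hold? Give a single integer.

6

Checking all 56 ordered pairs for relation 'during'; matching pairs in alphabetical order:
(G, S): G during S ✓
(J, H): J during H ✓
(K, G): K during G ✓
(K, S): K during S ✓
(N, H): N during H ✓
(W, H): W during H ✓
Count: 6.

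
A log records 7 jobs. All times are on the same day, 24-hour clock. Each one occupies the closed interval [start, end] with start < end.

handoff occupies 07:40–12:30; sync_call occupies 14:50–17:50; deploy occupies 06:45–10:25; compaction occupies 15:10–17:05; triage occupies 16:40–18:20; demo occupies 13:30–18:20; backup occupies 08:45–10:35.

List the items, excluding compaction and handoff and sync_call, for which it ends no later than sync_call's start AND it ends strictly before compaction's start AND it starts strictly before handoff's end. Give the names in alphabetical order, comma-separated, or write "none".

Conditions: its end is no later than sync_call's start (X.end <= 14:50) AND its end is strictly before compaction's start (X.end < 15:10) AND its start is strictly before handoff's end (X.start < 12:30).
backup: end 10:35 <= 14:50? ✓; end 10:35 < 15:10? ✓; start 08:45 < 12:30? ✓ → yes.
demo: end 18:20 <= 14:50? ✗; end 18:20 < 15:10? ✗; start 13:30 < 12:30? ✗ → no.
deploy: end 10:25 <= 14:50? ✓; end 10:25 < 15:10? ✓; start 06:45 < 12:30? ✓ → yes.
triage: end 18:20 <= 14:50? ✗; end 18:20 < 15:10? ✗; start 16:40 < 12:30? ✗ → no.
Result: backup, deploy.

backup, deploy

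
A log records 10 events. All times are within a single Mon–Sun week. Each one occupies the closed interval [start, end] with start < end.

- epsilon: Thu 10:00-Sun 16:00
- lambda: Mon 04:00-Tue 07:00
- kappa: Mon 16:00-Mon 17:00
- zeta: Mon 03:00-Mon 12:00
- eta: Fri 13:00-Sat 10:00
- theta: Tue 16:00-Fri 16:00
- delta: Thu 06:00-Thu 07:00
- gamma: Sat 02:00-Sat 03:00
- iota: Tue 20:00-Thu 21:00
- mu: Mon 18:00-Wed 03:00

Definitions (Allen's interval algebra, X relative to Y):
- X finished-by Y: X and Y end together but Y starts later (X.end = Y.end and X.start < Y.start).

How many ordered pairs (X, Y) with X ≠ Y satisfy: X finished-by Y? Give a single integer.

0

Checking all 90 ordered pairs for relation 'finished-by'; matching pairs in alphabetical order:
No pair satisfies it.
Count: 0.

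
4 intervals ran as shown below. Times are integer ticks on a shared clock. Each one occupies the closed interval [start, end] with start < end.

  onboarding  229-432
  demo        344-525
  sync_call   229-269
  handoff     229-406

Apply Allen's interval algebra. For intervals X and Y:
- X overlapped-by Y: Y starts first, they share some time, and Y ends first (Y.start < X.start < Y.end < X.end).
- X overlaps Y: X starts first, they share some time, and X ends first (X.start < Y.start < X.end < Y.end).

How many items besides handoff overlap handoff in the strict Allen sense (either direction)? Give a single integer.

1

Target handoff = [229, 406].
demo [344, 525] → overlapped-by → counts.
onboarding [229, 432] → started-by → no.
sync_call [229, 269] → starts → no.
Total: 1.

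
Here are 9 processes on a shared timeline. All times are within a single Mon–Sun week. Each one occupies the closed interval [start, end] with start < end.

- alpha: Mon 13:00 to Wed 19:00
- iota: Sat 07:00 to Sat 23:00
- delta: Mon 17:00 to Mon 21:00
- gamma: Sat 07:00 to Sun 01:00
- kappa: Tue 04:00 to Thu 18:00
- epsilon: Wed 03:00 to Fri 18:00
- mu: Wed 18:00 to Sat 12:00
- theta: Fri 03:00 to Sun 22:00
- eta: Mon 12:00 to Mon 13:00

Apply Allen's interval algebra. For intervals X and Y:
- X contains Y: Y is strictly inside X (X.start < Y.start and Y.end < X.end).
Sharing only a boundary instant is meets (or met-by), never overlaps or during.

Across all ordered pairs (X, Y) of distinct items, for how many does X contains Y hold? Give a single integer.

3

Checking all 72 ordered pairs for relation 'contains'; matching pairs in alphabetical order:
(alpha, delta): alpha contains delta ✓
(theta, gamma): theta contains gamma ✓
(theta, iota): theta contains iota ✓
Count: 3.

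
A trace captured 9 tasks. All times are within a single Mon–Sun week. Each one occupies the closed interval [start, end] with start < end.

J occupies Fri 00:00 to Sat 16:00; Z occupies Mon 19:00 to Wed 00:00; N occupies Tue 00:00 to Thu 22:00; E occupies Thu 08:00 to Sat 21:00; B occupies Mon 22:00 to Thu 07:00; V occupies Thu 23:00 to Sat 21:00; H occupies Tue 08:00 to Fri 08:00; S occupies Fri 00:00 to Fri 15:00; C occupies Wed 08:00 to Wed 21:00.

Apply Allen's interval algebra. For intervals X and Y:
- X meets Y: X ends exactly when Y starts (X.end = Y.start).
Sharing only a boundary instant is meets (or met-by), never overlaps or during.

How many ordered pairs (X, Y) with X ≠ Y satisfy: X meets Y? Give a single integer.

Checking all 72 ordered pairs for relation 'meets'; matching pairs in alphabetical order:
No pair satisfies it.
Count: 0.

0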